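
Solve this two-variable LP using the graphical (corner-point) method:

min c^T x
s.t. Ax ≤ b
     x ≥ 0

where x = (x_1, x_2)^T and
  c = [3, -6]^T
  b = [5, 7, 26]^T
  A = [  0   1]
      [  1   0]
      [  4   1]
Each vertex is the intersection of two constraint boundaries that also satisfies all remaining constraints:
  x_1 = 0 and x_2 = 0 → (0, 0)
  4x_1 + x_2 = 26 and x_2 = 0 → (6.5, 0)
  x_2 = 5 and 4x_1 + x_2 = 26 → (5.25, 5)
  x_2 = 5 and x_1 = 0 → (0, 5)

Evaluating z = 3x_1 - 6x_2 at each vertex:
  (0, 0): z = 0
  (6.5, 0): z = 19.5
  (5.25, 5): z = -14.25
  (0, 5): z = -30

The minimum is at (0, 5) with z = -30.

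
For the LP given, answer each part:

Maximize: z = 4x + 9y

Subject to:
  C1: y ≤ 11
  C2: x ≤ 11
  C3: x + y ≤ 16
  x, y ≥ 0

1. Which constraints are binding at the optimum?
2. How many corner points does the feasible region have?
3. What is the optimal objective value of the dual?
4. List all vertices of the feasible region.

1. C1, C3
2. 5
3. 119 (by strong duality, equal to the primal optimum)
4. (0, 0), (11, 0), (11, 5), (5, 11), (0, 11)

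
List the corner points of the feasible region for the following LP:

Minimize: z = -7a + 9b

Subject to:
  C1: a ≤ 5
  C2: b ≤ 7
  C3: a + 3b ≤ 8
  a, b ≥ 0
Each vertex is the intersection of two constraint boundaries that also satisfies all remaining constraints:
  a = 0 and b = 0 → (0, 0)
  a = 5 and b = 0 → (5, 0)
  a = 5 and a + 3b = 8 → (5, 1)
  a + 3b = 8 and a = 0 → (0, 2.667)

Vertices: (0, 0), (5, 0), (5, 1), (0, 2.667)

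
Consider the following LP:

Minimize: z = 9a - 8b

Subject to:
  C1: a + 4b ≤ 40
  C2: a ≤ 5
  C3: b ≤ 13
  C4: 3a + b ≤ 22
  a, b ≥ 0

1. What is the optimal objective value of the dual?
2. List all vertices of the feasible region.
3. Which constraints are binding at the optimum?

1. -80 (by strong duality, equal to the primal optimum)
2. (0, 0), (5, 0), (5, 7), (4.364, 8.909), (0, 10)
3. C1, a ≥ 0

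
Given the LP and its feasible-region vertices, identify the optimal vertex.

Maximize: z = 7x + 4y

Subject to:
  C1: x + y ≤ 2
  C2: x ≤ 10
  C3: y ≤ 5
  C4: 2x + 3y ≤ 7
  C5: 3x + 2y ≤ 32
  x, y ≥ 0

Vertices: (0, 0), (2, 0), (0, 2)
Evaluating z = 7x + 4y at each vertex:
  (0, 0): z = 0
  (2, 0): z = 14
  (0, 2): z = 8

The largest value is z = 14, attained at (2, 0).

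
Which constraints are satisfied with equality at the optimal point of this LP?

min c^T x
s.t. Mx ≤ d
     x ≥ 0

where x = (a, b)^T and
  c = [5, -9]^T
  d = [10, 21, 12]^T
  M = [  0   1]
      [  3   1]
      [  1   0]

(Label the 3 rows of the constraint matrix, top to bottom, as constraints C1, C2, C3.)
Optimal: a = 0, b = 10
Binding: C1, a ≥ 0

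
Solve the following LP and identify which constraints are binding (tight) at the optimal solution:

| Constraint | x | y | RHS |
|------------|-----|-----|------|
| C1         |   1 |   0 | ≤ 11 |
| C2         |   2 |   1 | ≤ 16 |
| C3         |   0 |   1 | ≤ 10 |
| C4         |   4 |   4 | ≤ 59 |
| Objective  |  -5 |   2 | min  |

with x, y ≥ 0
Optimal: x = 8, y = 0
Slack at optimum:
  C1: slack = 3
  C2: slack = 0 (binding)
  C3: slack = 10
  C4: slack = 27
  x ≥ 0: x = 8
  y ≥ 0: y = 0 (binding)
Binding constraints: C2, y ≥ 0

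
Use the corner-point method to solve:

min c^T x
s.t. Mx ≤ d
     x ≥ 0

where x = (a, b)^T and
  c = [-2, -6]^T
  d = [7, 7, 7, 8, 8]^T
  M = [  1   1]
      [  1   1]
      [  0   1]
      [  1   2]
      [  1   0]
a = 0, b = 4, z = -24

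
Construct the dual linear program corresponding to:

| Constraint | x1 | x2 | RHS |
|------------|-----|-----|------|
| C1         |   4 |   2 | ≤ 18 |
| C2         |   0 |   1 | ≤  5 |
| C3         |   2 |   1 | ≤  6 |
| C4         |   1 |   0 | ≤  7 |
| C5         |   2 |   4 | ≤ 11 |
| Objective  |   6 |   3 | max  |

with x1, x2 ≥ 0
Minimize: z = 18y1 + 5y2 + 6y3 + 7y4 + 11y5

Subject to:
  C1: -4y1 - 2y3 - y4 - 2y5 ≤ -6
  C2: -2y1 - y2 - y3 - 4y5 ≤ -3
  y1, y2, y3, y4, y5 ≥ 0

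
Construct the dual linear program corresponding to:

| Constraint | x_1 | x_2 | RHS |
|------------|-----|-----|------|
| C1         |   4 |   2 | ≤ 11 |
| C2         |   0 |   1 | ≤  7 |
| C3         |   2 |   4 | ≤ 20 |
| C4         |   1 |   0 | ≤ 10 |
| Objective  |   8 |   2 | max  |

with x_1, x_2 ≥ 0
Minimize: z = 11y1 + 7y2 + 20y3 + 10y4

Subject to:
  C1: -4y1 - 2y3 - y4 ≤ -8
  C2: -2y1 - y2 - 4y3 ≤ -2
  y1, y2, y3, y4 ≥ 0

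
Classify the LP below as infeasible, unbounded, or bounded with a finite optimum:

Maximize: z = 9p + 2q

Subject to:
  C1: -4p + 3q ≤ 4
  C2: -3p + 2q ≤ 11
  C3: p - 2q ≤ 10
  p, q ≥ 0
Feasible point: (0, 0) satisfies every constraint, so the LP is feasible.
Direction d = (1, 1): for each constraint row a, a·d ≤ 0 —
  (-4)(1) + (3)(1) = -1 ≤ 0
  (-3)(1) + (2)(1) = -1 ≤ 0
  (1)(1) + (-2)(1) = -1 ≤ 0
and d ≥ 0, so (0, 0) + t·d stays feasible for every t ≥ 0. Along this ray z = 9p + 2q changes by 11 per unit t, so z → +∞.

Unbounded — the objective can increase without bound over the feasible region.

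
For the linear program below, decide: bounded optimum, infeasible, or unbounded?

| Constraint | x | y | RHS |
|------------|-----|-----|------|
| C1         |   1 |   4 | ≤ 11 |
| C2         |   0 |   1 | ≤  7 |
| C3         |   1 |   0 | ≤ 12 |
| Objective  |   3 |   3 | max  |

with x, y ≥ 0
The point (11, 0) satisfies every constraint, so the LP is feasible; the constraints give x ≤ 12 and y ≤ 7, which with x, y ≥ 0 keep the feasible region inside a bounded box. A feasible, bounded LP attains a finite optimum at a vertex.

Evaluating z = 3x + 3y at each vertex:
  (0, 0): z = 0
  (11, 0): z = 33
  (0, 2.75): z = 8.25

Bounded optimum: z* = 33 at (11, 0).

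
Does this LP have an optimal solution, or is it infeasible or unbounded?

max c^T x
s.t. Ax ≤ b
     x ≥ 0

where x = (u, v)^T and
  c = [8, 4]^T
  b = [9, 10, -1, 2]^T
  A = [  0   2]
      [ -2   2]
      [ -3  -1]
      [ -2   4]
Feasible point: (1, 0) satisfies every constraint, so the LP is feasible.
Direction d = (1, 0): for each constraint row a, a·d ≤ 0 —
  (0)(1) + (2)(0) = 0 ≤ 0
  (-2)(1) + (2)(0) = -2 ≤ 0
  (-3)(1) + (-1)(0) = -3 ≤ 0
  (-2)(1) + (4)(0) = -2 ≤ 0
and d ≥ 0, so (1, 0) + t·d stays feasible for every t ≥ 0. Along this ray z = 8u + 4v changes by 8 per unit t, so z → +∞.

Unbounded — the objective can increase without bound over the feasible region.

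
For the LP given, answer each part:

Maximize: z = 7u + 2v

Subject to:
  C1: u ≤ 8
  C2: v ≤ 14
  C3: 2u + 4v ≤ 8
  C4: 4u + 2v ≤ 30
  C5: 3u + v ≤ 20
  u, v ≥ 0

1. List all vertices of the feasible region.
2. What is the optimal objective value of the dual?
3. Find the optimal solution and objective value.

1. (0, 0), (4, 0), (0, 2)
2. 28 (by strong duality, equal to the primal optimum)
3. u = 4, v = 0, z = 28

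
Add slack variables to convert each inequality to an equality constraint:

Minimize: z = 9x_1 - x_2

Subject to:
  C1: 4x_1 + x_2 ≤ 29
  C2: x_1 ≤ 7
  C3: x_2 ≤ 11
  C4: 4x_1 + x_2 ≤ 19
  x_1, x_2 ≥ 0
min z = 9x_1 - x_2

s.t.
  4x_1 + x_2 + s1 = 29
  x_1 + s2 = 7
  x_2 + s3 = 11
  4x_1 + x_2 + s4 = 19
  x_1, x_2, s1, s2, s3, s4 ≥ 0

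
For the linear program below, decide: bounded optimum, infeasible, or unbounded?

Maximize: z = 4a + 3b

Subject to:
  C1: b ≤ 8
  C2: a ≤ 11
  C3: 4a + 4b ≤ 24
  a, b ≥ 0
The point (6, 0) satisfies every constraint, so the LP is feasible; the constraints give a ≤ 11 and b ≤ 8, which with a, b ≥ 0 keep the feasible region inside a bounded box. A feasible, bounded LP attains a finite optimum at a vertex.

Evaluating z = 4a + 3b at each vertex:
  (0, 0): z = 0
  (6, 0): z = 24
  (0, 6): z = 18

The LP has an optimal solution: (6, 0) with z = 24.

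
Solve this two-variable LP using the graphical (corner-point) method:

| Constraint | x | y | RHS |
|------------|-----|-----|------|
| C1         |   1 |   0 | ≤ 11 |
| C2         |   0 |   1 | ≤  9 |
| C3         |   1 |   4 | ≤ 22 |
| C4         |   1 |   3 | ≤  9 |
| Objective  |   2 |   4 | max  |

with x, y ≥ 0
x = 9, y = 0, z = 18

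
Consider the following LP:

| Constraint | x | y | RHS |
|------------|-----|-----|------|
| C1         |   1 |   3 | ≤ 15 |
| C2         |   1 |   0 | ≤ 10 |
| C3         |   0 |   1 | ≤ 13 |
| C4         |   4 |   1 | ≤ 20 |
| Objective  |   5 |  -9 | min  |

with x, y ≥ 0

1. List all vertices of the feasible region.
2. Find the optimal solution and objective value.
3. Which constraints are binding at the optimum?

1. (0, 0), (5, 0), (4.091, 3.636), (0, 5)
2. x = 0, y = 5, z = -45
3. C1, x ≥ 0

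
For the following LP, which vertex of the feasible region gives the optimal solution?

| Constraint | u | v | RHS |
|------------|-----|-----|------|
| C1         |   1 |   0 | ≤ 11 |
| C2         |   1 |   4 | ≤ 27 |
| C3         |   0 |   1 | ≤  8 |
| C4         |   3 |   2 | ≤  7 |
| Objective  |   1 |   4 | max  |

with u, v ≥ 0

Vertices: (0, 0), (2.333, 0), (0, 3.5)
(0, 3.5) with z = 14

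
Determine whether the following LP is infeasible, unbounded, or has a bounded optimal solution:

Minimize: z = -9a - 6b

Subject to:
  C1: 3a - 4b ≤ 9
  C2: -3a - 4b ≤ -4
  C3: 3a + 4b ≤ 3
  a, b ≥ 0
C3 requires 3a + 4b ≤ 3, while C2 (-3a - 4b ≤ -4) is equivalent to 3a + 4b ≥ 4. Together they would need 4 ≤ 3a + 4b ≤ 3, which is impossible since 4 > 3. No point satisfies all constraints.

Infeasible: no point satisfies all constraints simultaneously.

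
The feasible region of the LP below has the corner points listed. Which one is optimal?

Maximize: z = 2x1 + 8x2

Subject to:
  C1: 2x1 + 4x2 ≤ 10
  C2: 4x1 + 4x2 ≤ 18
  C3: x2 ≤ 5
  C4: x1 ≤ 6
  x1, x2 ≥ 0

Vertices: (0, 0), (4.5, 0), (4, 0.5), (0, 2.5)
(0, 2.5) with z = 20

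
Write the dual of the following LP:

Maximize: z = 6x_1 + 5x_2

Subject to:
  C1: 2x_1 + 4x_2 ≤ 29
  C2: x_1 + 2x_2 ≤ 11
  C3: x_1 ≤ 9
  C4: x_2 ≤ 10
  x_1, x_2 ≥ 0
Minimize: z = 29y1 + 11y2 + 9y3 + 10y4

Subject to:
  C1: -2y1 - y2 - y3 ≤ -6
  C2: -4y1 - 2y2 - y4 ≤ -5
  y1, y2, y3, y4 ≥ 0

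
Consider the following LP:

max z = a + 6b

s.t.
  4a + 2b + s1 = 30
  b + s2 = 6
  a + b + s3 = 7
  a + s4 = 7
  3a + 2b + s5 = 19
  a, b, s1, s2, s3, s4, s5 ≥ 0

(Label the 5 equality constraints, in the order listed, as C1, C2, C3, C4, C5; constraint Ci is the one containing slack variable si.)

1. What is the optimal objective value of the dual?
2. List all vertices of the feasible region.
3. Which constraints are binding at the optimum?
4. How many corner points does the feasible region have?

1. 37 (by strong duality, equal to the primal optimum)
2. (0, 0), (6.333, 0), (5, 2), (1, 6), (0, 6)
3. C2, C3
4. 5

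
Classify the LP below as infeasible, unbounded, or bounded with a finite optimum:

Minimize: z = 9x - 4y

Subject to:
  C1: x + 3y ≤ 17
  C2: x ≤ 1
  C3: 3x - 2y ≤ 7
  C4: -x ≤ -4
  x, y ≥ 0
C2 requires x ≤ 1, while C4 (-x ≤ -4) is equivalent to x ≥ 4. Together they would need 4 ≤ x ≤ 1, which is impossible since 4 > 1. No point satisfies all constraints.

Infeasible: no point satisfies all constraints simultaneously.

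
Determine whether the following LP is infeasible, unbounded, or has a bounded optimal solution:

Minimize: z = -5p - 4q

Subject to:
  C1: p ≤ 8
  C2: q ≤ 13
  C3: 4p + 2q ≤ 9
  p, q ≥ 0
The point (0, 4.5) satisfies every constraint, so the LP is feasible; the constraints give p ≤ 8 and q ≤ 13, which with p, q ≥ 0 keep the feasible region inside a bounded box. A feasible, bounded LP attains a finite optimum at a vertex.

Evaluating z = -5p - 4q at each vertex:
  (0, 0): z = 0
  (2.25, 0): z = -11.25
  (0, 4.5): z = -18

Bounded optimum: z* = -18 at (0, 4.5).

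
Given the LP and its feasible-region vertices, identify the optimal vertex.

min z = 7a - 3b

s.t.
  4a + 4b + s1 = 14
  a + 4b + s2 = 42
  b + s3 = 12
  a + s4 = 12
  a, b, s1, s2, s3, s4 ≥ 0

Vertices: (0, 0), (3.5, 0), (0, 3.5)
Evaluating z = 7a - 3b at each vertex:
  (0, 0): z = 0
  (3.5, 0): z = 24.5
  (0, 3.5): z = -10.5

The smallest value is z = -10.5, attained at (0, 3.5).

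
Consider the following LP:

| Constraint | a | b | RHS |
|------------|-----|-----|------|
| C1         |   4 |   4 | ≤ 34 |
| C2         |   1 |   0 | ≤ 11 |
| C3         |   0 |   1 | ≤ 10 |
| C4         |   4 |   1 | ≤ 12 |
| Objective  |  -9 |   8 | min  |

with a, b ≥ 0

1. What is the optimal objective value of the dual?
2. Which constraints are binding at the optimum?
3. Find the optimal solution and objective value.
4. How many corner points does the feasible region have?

1. -27 (by strong duality, equal to the primal optimum)
2. C4, b ≥ 0
3. a = 3, b = 0, z = -27
4. 4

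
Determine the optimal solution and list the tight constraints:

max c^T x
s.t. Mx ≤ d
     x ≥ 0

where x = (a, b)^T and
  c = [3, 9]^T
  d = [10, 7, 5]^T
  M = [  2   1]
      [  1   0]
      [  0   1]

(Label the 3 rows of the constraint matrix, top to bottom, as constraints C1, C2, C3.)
Optimal: a = 2.5, b = 5
Slack at optimum:
  C1: slack = 0 (binding)
  C2: slack = 4.5
  C3: slack = 0 (binding)
  a ≥ 0: a = 2.5
  b ≥ 0: b = 5
Binding constraints: C1, C3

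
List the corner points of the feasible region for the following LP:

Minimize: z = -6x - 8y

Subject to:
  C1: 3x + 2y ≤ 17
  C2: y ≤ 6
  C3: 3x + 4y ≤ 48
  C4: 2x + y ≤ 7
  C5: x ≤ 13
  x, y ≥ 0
Each vertex is the intersection of two constraint boundaries that also satisfies all remaining constraints:
  x = 0 and y = 0 → (0, 0)
  2x + y = 7 and y = 0 → (3.5, 0)
  y = 6 and 2x + y = 7 → (0.5, 6)
  y = 6 and x = 0 → (0, 6)

Vertices: (0, 0), (3.5, 0), (0.5, 6), (0, 6)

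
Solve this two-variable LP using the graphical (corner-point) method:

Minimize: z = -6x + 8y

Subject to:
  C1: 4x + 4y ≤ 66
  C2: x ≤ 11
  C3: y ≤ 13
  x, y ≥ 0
x = 11, y = 0, z = -66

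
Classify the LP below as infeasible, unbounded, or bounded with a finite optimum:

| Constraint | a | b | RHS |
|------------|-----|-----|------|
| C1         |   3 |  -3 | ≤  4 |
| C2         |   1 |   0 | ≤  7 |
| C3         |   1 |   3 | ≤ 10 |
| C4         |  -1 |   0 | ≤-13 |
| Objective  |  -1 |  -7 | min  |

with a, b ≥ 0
C2 requires a ≤ 7, while C4 (-a ≤ -13) is equivalent to a ≥ 13. Together they would need 13 ≤ a ≤ 7, which is impossible since 13 > 7. No point satisfies all constraints.

The feasible region is empty; the LP is infeasible.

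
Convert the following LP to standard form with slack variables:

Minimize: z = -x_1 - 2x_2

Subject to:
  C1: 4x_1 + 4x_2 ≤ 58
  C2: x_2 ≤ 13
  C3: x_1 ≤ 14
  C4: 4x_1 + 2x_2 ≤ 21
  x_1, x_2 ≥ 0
min z = -x_1 - 2x_2

s.t.
  4x_1 + 4x_2 + s1 = 58
  x_2 + s2 = 13
  x_1 + s3 = 14
  4x_1 + 2x_2 + s4 = 21
  x_1, x_2, s1, s2, s3, s4 ≥ 0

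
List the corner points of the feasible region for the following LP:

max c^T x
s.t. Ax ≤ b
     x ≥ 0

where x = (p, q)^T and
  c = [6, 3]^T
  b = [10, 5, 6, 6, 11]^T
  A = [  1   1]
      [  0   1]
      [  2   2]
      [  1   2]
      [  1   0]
Each vertex is the intersection of two constraint boundaries that also satisfies all remaining constraints:
  p = 0 and q = 0 → (0, 0)
  2p + 2q = 6 and q = 0 → (3, 0)
  2p + 2q = 6 and p + 2q = 6 → (0, 3)

Vertices: (0, 0), (3, 0), (0, 3)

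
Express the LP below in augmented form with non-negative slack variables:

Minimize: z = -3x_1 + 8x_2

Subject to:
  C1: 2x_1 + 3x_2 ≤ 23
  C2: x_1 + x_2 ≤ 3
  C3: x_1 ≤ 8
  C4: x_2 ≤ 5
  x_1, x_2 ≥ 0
min z = -3x_1 + 8x_2

s.t.
  2x_1 + 3x_2 + s1 = 23
  x_1 + x_2 + s2 = 3
  x_1 + s3 = 8
  x_2 + s4 = 5
  x_1, x_2, s1, s2, s3, s4 ≥ 0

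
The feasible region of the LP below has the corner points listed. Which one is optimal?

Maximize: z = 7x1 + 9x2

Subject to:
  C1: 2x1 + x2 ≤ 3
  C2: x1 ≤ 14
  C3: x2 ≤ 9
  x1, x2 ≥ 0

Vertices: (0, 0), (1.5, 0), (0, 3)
Evaluating z = 7x1 + 9x2 at each vertex:
  (0, 0): z = 0
  (1.5, 0): z = 10.5
  (0, 3): z = 27

The largest value is z = 27, attained at (0, 3).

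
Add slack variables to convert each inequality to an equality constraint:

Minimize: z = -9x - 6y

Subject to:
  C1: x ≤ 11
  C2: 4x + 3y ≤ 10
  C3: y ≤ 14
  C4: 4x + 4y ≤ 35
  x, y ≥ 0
min z = -9x - 6y

s.t.
  x + s1 = 11
  4x + 3y + s2 = 10
  y + s3 = 14
  4x + 4y + s4 = 35
  x, y, s1, s2, s3, s4 ≥ 0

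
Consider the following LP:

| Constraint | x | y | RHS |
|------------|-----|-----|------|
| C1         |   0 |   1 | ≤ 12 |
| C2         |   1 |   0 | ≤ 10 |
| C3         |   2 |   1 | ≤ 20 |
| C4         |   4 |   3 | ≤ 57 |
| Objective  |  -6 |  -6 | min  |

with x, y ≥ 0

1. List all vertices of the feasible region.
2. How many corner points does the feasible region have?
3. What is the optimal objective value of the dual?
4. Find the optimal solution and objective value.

1. (0, 0), (10, 0), (4, 12), (0, 12)
2. 4
3. -96 (by strong duality, equal to the primal optimum)
4. x = 4, y = 12, z = -96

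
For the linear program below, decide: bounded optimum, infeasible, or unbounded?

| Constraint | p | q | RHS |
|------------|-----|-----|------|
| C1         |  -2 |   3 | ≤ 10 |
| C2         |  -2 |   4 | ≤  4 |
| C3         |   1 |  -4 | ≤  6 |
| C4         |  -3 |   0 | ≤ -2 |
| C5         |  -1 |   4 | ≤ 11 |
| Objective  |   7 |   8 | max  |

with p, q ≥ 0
Feasible point: (1, 0) satisfies every constraint, so the LP is feasible.
Direction d = (4, 1): for each constraint row a, a·d ≤ 0 —
  (-2)(4) + (3)(1) = -5 ≤ 0
  (-2)(4) + (4)(1) = -4 ≤ 0
  (1)(4) + (-4)(1) = 0 ≤ 0
  (-3)(4) + (0)(1) = -12 ≤ 0
  (-1)(4) + (4)(1) = 0 ≤ 0
and d ≥ 0, so (1, 0) + t·d stays feasible for every t ≥ 0. Along this ray z = 7p + 8q changes by 36 per unit t, so z → +∞.

Unbounded — the objective can increase without bound over the feasible region.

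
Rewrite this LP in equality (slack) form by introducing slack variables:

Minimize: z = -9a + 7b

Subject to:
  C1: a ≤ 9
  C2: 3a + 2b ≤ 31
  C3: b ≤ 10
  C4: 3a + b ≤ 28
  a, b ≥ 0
min z = -9a + 7b

s.t.
  a + s1 = 9
  3a + 2b + s2 = 31
  b + s3 = 10
  3a + b + s4 = 28
  a, b, s1, s2, s3, s4 ≥ 0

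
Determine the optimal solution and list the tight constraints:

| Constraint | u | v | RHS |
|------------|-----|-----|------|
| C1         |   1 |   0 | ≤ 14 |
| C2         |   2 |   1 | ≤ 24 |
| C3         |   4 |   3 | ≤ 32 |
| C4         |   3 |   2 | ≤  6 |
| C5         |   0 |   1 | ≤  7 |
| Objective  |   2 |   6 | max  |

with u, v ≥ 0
Optimal: u = 0, v = 3
Binding: C4, u ≥ 0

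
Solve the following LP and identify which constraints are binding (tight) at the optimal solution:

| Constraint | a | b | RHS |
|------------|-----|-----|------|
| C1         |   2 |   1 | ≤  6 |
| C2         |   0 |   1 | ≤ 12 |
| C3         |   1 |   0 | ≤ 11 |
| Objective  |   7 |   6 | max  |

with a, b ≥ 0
Optimal: a = 0, b = 6
Slack at optimum:
  C1: slack = 0 (binding)
  C2: slack = 6
  C3: slack = 11
  a ≥ 0: a = 0 (binding)
  b ≥ 0: b = 6
Binding constraints: C1, a ≥ 0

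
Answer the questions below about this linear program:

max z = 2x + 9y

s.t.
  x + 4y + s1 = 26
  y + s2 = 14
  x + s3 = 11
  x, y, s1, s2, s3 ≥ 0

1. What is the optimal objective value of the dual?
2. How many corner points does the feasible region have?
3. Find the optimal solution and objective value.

1. 58.5 (by strong duality, equal to the primal optimum)
2. 4
3. x = 0, y = 6.5, z = 58.5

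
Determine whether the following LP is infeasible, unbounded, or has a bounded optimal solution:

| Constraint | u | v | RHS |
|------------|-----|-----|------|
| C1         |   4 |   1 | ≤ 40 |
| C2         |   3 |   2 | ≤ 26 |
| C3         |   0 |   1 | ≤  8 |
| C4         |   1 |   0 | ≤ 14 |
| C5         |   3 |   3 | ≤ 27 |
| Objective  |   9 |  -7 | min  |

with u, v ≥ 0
The point (0, 8) satisfies every constraint, so the LP is feasible; the constraints give u ≤ 14 and v ≤ 8, which with u, v ≥ 0 keep the feasible region inside a bounded box. A feasible, bounded LP attains a finite optimum at a vertex.

Bounded optimum: z* = -56 at (0, 8).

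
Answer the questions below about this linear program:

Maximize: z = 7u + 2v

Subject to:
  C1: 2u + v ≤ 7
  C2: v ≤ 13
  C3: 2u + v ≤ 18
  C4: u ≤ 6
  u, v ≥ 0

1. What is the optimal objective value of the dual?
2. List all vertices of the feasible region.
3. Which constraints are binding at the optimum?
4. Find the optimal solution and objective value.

1. 24.5 (by strong duality, equal to the primal optimum)
2. (0, 0), (3.5, 0), (0, 7)
3. C1, v ≥ 0
4. u = 3.5, v = 0, z = 24.5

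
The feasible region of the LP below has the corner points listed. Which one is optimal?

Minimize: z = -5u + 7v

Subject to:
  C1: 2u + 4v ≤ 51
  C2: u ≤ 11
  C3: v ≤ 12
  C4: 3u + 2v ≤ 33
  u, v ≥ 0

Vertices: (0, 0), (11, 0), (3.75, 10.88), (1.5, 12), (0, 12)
Evaluating z = -5u + 7v at each vertex:
  (0, 0): z = 0
  (11, 0): z = -55
  (3.75, 10.88): z = 57.38
  (1.5, 12): z = 76.5
  (0, 12): z = 84

The smallest value is z = -55, attained at (11, 0).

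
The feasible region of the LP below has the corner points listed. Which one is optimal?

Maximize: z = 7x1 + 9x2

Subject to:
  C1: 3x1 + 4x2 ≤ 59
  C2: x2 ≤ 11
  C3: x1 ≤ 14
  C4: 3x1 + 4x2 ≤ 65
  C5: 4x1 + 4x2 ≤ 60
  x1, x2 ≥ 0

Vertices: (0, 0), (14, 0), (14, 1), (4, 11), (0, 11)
Evaluating z = 7x1 + 9x2 at each vertex:
  (0, 0): z = 0
  (14, 0): z = 98
  (14, 1): z = 107
  (4, 11): z = 127
  (0, 11): z = 99

The largest value is z = 127, attained at (4, 11).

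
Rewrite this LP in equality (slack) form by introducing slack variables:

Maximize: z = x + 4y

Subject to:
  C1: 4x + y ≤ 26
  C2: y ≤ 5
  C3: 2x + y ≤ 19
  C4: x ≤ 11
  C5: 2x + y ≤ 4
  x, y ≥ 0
max z = x + 4y

s.t.
  4x + y + s1 = 26
  y + s2 = 5
  2x + y + s3 = 19
  x + s4 = 11
  2x + y + s5 = 4
  x, y, s1, s2, s3, s4, s5 ≥ 0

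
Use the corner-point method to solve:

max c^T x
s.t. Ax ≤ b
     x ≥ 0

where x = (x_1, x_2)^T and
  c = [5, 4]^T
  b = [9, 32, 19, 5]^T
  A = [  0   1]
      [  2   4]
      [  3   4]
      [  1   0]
x_1 = 5, x_2 = 1, z = 29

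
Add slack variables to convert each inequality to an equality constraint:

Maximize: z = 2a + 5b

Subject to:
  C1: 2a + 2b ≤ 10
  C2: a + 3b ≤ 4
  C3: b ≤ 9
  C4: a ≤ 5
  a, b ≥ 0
max z = 2a + 5b

s.t.
  2a + 2b + s1 = 10
  a + 3b + s2 = 4
  b + s3 = 9
  a + s4 = 5
  a, b, s1, s2, s3, s4 ≥ 0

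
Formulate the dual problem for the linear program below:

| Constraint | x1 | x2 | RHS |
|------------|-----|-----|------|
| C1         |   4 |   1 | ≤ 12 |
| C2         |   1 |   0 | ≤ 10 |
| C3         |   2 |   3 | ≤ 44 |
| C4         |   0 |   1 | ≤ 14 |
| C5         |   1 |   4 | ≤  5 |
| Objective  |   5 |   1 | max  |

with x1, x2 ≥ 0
Minimize: z = 12y1 + 10y2 + 44y3 + 14y4 + 5y5

Subject to:
  C1: -4y1 - y2 - 2y3 - y5 ≤ -5
  C2: -y1 - 3y3 - y4 - 4y5 ≤ -1
  y1, y2, y3, y4, y5 ≥ 0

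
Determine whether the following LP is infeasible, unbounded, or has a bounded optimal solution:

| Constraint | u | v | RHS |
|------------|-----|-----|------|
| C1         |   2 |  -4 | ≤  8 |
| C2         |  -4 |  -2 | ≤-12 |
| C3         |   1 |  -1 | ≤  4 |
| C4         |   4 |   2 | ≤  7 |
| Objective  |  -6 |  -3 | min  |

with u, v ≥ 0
C4 requires 4u + 2v ≤ 7, while C2 (-4u - 2v ≤ -12) is equivalent to 4u + 2v ≥ 12. Together they would need 12 ≤ 4u + 2v ≤ 7, which is impossible since 12 > 7. No point satisfies all constraints.

The feasible region is empty; the LP is infeasible.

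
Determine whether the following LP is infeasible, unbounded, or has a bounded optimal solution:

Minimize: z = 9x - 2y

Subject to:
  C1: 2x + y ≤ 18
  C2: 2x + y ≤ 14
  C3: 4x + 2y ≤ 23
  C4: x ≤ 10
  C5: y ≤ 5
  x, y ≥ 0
The point (0, 5) satisfies every constraint, so the LP is feasible; the constraints give x ≤ 10 and y ≤ 5, which with x, y ≥ 0 keep the feasible region inside a bounded box. A feasible, bounded LP attains a finite optimum at a vertex.

Evaluating z = 9x - 2y at each vertex:
  (0, 0): z = 0
  (5.75, 0): z = 51.75
  (3.25, 5): z = 19.25
  (0, 5): z = -10

Feasible with finite optimum z* = -10 at (0, 5).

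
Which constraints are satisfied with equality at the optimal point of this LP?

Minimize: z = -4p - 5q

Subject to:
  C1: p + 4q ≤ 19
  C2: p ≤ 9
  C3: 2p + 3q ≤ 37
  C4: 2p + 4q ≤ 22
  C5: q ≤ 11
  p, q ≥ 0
Optimal: p = 9, q = 1
Slack at optimum:
  C1: slack = 6
  C2: slack = 0 (binding)
  C3: slack = 16
  C4: slack = 0 (binding)
  C5: slack = 10
  p ≥ 0: p = 9
  q ≥ 0: q = 1
Binding constraints: C2, C4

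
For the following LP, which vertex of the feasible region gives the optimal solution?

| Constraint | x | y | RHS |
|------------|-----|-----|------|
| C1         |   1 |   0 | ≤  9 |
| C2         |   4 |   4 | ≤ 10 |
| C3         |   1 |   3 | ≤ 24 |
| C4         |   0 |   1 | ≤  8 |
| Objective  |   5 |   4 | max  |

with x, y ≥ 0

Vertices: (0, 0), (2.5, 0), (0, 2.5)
Evaluating z = 5x + 4y at each vertex:
  (0, 0): z = 0
  (2.5, 0): z = 12.5
  (0, 2.5): z = 10

The largest value is z = 12.5, attained at (2.5, 0).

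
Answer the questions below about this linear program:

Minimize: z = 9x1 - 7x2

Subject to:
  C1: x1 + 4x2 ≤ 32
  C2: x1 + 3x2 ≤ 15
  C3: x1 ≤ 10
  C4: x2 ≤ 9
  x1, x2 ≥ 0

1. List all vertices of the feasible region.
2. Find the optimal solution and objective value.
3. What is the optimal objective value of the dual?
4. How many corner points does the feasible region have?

1. (0, 0), (10, 0), (10, 1.667), (0, 5)
2. x1 = 0, x2 = 5, z = -35
3. -35 (by strong duality, equal to the primal optimum)
4. 4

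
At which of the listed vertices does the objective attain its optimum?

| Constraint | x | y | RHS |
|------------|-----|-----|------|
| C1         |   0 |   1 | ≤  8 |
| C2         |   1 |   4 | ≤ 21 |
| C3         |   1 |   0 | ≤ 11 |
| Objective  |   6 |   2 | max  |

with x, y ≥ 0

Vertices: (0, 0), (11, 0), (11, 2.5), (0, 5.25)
Evaluating z = 6x + 2y at each vertex:
  (0, 0): z = 0
  (11, 0): z = 66
  (11, 2.5): z = 71
  (0, 5.25): z = 10.5

The largest value is z = 71, attained at (11, 2.5).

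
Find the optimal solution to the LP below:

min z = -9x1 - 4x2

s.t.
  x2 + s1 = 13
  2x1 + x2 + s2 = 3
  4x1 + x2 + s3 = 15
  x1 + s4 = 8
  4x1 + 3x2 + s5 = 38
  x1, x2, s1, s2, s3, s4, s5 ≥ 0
Each vertex is the intersection of two constraint boundaries that also satisfies all remaining constraints:
  x1 = 0 and x2 = 0 → (0, 0)
  2x1 + x2 = 3 and x2 = 0 → (1.5, 0)
  2x1 + x2 = 3 and x1 = 0 → (0, 3)

Evaluating z = -9x1 - 4x2 at each vertex:
  (0, 0): z = 0
  (1.5, 0): z = -13.5
  (0, 3): z = -12

The minimum is at (1.5, 0) with z = -13.5.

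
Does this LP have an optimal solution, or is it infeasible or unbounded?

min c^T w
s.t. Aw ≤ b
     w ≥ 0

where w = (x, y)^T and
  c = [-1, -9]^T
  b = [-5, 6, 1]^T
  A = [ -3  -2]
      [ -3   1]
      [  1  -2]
Feasible point: (1, 1) satisfies every constraint, so the LP is feasible.
Direction d = (1, 1): for each constraint row a, a·d ≤ 0 —
  (-3)(1) + (-2)(1) = -5 ≤ 0
  (-3)(1) + (1)(1) = -2 ≤ 0
  (1)(1) + (-2)(1) = -1 ≤ 0
and d ≥ 0, so (1, 1) + t·d stays feasible for every t ≥ 0. Along this ray z = -x - 9y changes by -10 per unit t, so z → −∞.

The LP is unbounded; z can be made arbitrarily small.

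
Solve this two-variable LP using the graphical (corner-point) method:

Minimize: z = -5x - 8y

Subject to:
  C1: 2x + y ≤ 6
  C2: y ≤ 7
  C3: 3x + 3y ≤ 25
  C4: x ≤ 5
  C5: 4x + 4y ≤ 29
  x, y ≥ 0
x = 0, y = 6, z = -48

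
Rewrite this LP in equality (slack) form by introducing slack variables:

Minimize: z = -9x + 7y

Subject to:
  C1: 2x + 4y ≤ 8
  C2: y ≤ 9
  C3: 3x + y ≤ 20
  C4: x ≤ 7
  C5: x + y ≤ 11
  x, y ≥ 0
min z = -9x + 7y

s.t.
  2x + 4y + s1 = 8
  y + s2 = 9
  3x + y + s3 = 20
  x + s4 = 7
  x + y + s5 = 11
  x, y, s1, s2, s3, s4, s5 ≥ 0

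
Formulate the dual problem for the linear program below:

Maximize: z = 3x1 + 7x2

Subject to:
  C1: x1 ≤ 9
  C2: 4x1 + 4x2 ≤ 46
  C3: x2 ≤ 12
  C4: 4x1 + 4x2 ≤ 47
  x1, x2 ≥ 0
Minimize: z = 9y1 + 46y2 + 12y3 + 47y4

Subject to:
  C1: -y1 - 4y2 - 4y4 ≤ -3
  C2: -4y2 - y3 - 4y4 ≤ -7
  y1, y2, y3, y4 ≥ 0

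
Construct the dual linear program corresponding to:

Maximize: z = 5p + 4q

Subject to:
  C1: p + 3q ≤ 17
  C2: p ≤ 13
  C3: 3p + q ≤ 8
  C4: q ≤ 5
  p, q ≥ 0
Minimize: z = 17y1 + 13y2 + 8y3 + 5y4

Subject to:
  C1: -y1 - y2 - 3y3 ≤ -5
  C2: -3y1 - y3 - y4 ≤ -4
  y1, y2, y3, y4 ≥ 0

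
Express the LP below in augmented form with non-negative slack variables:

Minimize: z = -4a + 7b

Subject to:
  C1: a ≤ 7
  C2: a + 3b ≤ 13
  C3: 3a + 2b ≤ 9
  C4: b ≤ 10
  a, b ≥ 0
min z = -4a + 7b

s.t.
  a + s1 = 7
  a + 3b + s2 = 13
  3a + 2b + s3 = 9
  b + s4 = 10
  a, b, s1, s2, s3, s4 ≥ 0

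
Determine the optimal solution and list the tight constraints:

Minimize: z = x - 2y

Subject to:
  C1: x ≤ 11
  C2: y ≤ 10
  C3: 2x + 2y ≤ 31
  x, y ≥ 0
Optimal: x = 0, y = 10
Slack at optimum:
  C1: slack = 11
  C2: slack = 0 (binding)
  C3: slack = 11
  x ≥ 0: x = 0 (binding)
  y ≥ 0: y = 10
Binding constraints: C2, x ≥ 0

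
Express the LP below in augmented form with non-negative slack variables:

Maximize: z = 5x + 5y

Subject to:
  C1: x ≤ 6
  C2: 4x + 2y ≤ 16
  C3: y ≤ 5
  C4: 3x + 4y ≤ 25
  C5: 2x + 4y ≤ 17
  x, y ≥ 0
max z = 5x + 5y

s.t.
  x + s1 = 6
  4x + 2y + s2 = 16
  y + s3 = 5
  3x + 4y + s4 = 25
  2x + 4y + s5 = 17
  x, y, s1, s2, s3, s4, s5 ≥ 0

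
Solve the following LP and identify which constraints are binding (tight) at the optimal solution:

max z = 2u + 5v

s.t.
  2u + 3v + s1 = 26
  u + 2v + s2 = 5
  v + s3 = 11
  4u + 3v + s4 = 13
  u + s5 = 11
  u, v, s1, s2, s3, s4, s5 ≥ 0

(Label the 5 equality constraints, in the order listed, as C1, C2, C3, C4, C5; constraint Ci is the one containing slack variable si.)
Optimal: u = 0, v = 2.5
Slack at optimum:
  C1: slack = 18.5
  C2: slack = 0 (binding)
  C3: slack = 8.5
  C4: slack = 5.5
  C5: slack = 11
  u ≥ 0: u = 0 (binding)
  v ≥ 0: v = 2.5
Binding constraints: C2, u ≥ 0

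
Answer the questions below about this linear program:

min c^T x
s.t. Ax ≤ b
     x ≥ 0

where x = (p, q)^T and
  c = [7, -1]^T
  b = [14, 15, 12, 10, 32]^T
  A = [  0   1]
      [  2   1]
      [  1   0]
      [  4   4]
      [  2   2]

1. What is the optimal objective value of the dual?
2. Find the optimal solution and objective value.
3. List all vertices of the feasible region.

1. -2.5 (by strong duality, equal to the primal optimum)
2. p = 0, q = 2.5, z = -2.5
3. (0, 0), (2.5, 0), (0, 2.5)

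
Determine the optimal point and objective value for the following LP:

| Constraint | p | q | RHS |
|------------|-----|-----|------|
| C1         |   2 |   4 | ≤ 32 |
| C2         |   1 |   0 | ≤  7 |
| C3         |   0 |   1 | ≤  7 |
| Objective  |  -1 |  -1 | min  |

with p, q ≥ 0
Each vertex is the intersection of two constraint boundaries that also satisfies all remaining constraints:
  p = 0 and q = 0 → (0, 0)
  p = 7 and q = 0 → (7, 0)
  2p + 4q = 32 and p = 7 → (7, 4.5)
  2p + 4q = 32 and q = 7 → (2, 7)
  q = 7 and p = 0 → (0, 7)

Evaluating z = -p - q at each vertex:
  (0, 0): z = 0
  (7, 0): z = -7
  (7, 4.5): z = -11.5
  (2, 7): z = -9
  (0, 7): z = -7

The minimum is at (7, 4.5) with z = -11.5.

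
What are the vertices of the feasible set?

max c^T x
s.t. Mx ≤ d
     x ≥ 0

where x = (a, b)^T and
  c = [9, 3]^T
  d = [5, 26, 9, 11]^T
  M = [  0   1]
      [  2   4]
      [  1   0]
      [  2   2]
Each vertex is the intersection of two constraint boundaries that also satisfies all remaining constraints:
  a = 0 and b = 0 → (0, 0)
  2a + 2b = 11 and b = 0 → (5.5, 0)
  b = 5 and 2a + 2b = 11 → (0.5, 5)
  b = 5 and a = 0 → (0, 5)

Vertices: (0, 0), (5.5, 0), (0.5, 5), (0, 5)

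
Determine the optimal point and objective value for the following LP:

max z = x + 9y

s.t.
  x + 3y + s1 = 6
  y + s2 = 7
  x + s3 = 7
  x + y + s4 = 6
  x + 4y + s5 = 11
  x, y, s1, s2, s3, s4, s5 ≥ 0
Each vertex is the intersection of two constraint boundaries that also satisfies all remaining constraints:
  x = 0 and y = 0 → (0, 0)
  x + 3y = 6 and x + y = 6 → (6, 0)
  x + 3y = 6 and x = 0 → (0, 2)

Evaluating z = x + 9y at each vertex:
  (0, 0): z = 0
  (6, 0): z = 6
  (0, 2): z = 18

The maximum is at (0, 2) with z = 18.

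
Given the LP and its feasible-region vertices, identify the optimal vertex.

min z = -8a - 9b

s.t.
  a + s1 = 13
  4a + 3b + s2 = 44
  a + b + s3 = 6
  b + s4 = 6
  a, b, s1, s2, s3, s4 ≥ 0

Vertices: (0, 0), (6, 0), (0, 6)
Evaluating z = -8a - 9b at each vertex:
  (0, 0): z = 0
  (6, 0): z = -48
  (0, 6): z = -54

The smallest value is z = -54, attained at (0, 6).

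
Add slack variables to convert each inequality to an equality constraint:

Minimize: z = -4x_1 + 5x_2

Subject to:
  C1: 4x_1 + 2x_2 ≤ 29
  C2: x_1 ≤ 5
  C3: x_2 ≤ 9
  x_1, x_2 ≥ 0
min z = -4x_1 + 5x_2

s.t.
  4x_1 + 2x_2 + s1 = 29
  x_1 + s2 = 5
  x_2 + s3 = 9
  x_1, x_2, s1, s2, s3 ≥ 0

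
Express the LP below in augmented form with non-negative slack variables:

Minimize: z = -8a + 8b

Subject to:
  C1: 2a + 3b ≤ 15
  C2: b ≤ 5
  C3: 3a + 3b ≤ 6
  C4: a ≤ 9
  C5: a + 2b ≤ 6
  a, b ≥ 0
min z = -8a + 8b

s.t.
  2a + 3b + s1 = 15
  b + s2 = 5
  3a + 3b + s3 = 6
  a + s4 = 9
  a + 2b + s5 = 6
  a, b, s1, s2, s3, s4, s5 ≥ 0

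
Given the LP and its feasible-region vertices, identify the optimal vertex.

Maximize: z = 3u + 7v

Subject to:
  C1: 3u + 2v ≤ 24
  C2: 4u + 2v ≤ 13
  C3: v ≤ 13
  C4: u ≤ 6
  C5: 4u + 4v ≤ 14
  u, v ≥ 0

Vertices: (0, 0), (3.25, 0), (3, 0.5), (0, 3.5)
Evaluating z = 3u + 7v at each vertex:
  (0, 0): z = 0
  (3.25, 0): z = 9.75
  (3, 0.5): z = 12.5
  (0, 3.5): z = 24.5

The largest value is z = 24.5, attained at (0, 3.5).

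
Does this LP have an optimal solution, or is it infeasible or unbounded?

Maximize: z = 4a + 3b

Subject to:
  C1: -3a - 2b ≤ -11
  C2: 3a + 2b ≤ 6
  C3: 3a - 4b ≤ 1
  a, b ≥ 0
C2 requires 3a + 2b ≤ 6, while C1 (-3a - 2b ≤ -11) is equivalent to 3a + 2b ≥ 11. Together they would need 11 ≤ 3a + 2b ≤ 6, which is impossible since 11 > 6. No point satisfies all constraints.

The feasible region is empty; the LP is infeasible.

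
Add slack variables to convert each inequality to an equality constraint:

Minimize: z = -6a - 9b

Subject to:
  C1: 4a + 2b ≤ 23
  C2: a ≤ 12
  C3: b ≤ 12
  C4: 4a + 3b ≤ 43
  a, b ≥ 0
min z = -6a - 9b

s.t.
  4a + 2b + s1 = 23
  a + s2 = 12
  b + s3 = 12
  4a + 3b + s4 = 43
  a, b, s1, s2, s3, s4 ≥ 0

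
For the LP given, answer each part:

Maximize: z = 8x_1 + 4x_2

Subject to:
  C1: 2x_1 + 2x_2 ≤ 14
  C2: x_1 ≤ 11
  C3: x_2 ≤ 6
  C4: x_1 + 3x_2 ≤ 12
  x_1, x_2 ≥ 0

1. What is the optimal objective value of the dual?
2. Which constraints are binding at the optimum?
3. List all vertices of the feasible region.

1. 56 (by strong duality, equal to the primal optimum)
2. C1, x_2 ≥ 0
3. (0, 0), (7, 0), (4.5, 2.5), (0, 4)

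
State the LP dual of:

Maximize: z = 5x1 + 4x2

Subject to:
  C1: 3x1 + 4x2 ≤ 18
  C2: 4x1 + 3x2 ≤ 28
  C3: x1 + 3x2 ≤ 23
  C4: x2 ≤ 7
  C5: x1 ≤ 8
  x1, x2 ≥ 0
Minimize: z = 18y1 + 28y2 + 23y3 + 7y4 + 8y5

Subject to:
  C1: -3y1 - 4y2 - y3 - y5 ≤ -5
  C2: -4y1 - 3y2 - 3y3 - y4 ≤ -4
  y1, y2, y3, y4, y5 ≥ 0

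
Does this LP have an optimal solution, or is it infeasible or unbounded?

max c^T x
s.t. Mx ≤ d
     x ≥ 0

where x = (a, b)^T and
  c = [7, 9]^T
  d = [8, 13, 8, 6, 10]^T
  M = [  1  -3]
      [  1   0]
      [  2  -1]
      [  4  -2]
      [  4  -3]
Feasible point: (0, 0) satisfies every constraint, so the LP is feasible.
Direction d = (0, 1): for each constraint row a, a·d ≤ 0 —
  (1)(0) + (-3)(1) = -3 ≤ 0
  (1)(0) + (0)(1) = 0 ≤ 0
  (2)(0) + (-1)(1) = -1 ≤ 0
  (4)(0) + (-2)(1) = -2 ≤ 0
  (4)(0) + (-3)(1) = -3 ≤ 0
and d ≥ 0, so (0, 0) + t·d stays feasible for every t ≥ 0. Along this ray z = 7a + 9b changes by 9 per unit t, so z → +∞.

The LP is unbounded; z can be made arbitrarily large.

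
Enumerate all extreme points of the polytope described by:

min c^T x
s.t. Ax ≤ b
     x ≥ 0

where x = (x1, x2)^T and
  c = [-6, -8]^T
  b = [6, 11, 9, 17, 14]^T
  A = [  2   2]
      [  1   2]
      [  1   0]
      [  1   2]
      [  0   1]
Each vertex is the intersection of two constraint boundaries that also satisfies all remaining constraints:
  x1 = 0 and x2 = 0 → (0, 0)
  2x1 + 2x2 = 6 and x2 = 0 → (3, 0)
  2x1 + 2x2 = 6 and x1 = 0 → (0, 3)

Vertices: (0, 0), (3, 0), (0, 3)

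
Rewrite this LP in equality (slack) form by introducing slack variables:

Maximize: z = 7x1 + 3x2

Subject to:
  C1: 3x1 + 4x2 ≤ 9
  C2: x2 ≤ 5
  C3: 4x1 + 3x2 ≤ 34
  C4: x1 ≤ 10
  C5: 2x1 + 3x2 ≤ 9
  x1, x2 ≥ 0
max z = 7x1 + 3x2

s.t.
  3x1 + 4x2 + s1 = 9
  x2 + s2 = 5
  4x1 + 3x2 + s3 = 34
  x1 + s4 = 10
  2x1 + 3x2 + s5 = 9
  x1, x2, s1, s2, s3, s4, s5 ≥ 0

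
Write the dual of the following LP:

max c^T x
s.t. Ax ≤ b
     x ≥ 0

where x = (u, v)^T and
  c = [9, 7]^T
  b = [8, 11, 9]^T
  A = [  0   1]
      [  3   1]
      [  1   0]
Minimize: z = 8y1 + 11y2 + 9y3

Subject to:
  C1: -3y2 - y3 ≤ -9
  C2: -y1 - y2 ≤ -7
  y1, y2, y3 ≥ 0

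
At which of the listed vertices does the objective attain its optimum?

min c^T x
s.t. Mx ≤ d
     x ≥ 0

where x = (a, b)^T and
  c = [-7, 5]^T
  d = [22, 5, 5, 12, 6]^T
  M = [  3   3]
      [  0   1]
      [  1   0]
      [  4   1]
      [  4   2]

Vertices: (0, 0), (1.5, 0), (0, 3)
Evaluating z = -7a + 5b at each vertex:
  (0, 0): z = 0
  (1.5, 0): z = -10.5
  (0, 3): z = 15

The smallest value is z = -10.5, attained at (1.5, 0).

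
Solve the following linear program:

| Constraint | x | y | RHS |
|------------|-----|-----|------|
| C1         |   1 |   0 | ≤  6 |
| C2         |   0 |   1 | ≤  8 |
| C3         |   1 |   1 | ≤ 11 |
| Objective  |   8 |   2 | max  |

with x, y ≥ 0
x = 6, y = 5, z = 58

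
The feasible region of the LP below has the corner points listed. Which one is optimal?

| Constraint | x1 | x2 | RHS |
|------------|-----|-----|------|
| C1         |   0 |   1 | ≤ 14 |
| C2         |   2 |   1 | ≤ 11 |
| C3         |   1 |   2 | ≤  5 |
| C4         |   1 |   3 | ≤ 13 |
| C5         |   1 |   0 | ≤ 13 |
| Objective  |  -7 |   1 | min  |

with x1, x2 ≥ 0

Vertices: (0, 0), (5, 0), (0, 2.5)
(5, 0) with z = -35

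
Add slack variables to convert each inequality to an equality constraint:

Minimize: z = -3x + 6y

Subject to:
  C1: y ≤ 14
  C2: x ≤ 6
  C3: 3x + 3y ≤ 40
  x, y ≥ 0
min z = -3x + 6y

s.t.
  y + s1 = 14
  x + s2 = 6
  3x + 3y + s3 = 40
  x, y, s1, s2, s3 ≥ 0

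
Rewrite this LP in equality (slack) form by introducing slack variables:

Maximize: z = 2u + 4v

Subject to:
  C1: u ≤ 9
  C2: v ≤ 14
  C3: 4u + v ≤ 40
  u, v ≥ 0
max z = 2u + 4v

s.t.
  u + s1 = 9
  v + s2 = 14
  4u + v + s3 = 40
  u, v, s1, s2, s3 ≥ 0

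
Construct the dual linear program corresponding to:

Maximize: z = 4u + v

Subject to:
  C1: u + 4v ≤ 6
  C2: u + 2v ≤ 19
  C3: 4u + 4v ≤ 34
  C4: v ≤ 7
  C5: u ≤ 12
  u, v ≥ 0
Minimize: z = 6y1 + 19y2 + 34y3 + 7y4 + 12y5

Subject to:
  C1: -y1 - y2 - 4y3 - y5 ≤ -4
  C2: -4y1 - 2y2 - 4y3 - y4 ≤ -1
  y1, y2, y3, y4, y5 ≥ 0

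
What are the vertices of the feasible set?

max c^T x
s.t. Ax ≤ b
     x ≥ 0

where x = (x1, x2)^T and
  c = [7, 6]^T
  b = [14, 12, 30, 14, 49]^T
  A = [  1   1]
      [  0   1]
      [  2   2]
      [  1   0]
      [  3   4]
Each vertex is the intersection of two constraint boundaries that also satisfies all remaining constraints:
  x1 = 0 and x2 = 0 → (0, 0)
  x1 + x2 = 14 and x1 = 14 → (14, 0)
  x1 + x2 = 14 and 3x1 + 4x2 = 49 → (7, 7)
  x2 = 12 and 3x1 + 4x2 = 49 → (0.3333, 12)
  x2 = 12 and x1 = 0 → (0, 12)

Vertices: (0, 0), (14, 0), (7, 7), (0.3333, 12), (0, 12)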